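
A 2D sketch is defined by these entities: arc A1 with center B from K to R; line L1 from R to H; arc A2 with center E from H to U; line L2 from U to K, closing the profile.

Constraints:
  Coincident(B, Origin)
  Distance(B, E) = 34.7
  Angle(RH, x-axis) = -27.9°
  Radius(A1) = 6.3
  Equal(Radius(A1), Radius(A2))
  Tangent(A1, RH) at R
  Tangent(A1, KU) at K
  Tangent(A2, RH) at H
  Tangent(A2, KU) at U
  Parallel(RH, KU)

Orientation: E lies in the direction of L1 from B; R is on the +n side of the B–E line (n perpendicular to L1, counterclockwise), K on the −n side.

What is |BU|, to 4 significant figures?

35.27

The slot axis is L1's direction at -27.9°, so u = (cos -27.9°, sin -27.9°) = (0.8838, -0.4679) and n = (−sin -27.9°, cos -27.9°) = (0.4679, 0.8838). B is at the origin and E lies 34.7 along u from B, so E = 34.7·u = (30.67, -16.24). Tangency of A1 to both parallel lines with radius 6.3 puts R and K at B ± 6.3·n: R = (2.948, 5.568), K = (-2.948, -5.568). Equal radii place H and U the same way about E: H = E + 6.3·n = (33.61, -10.67), U = E − 6.3·n = (27.72, -21.80). Then |BU| = |U − B| = 35.27.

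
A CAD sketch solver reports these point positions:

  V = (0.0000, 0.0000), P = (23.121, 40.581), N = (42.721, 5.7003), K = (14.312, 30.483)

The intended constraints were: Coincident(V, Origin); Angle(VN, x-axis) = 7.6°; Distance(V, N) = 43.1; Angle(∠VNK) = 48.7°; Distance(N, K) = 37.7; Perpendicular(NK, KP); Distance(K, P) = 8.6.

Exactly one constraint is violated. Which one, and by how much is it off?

Distance(K, P) = 8.6 — off by 4.80.

V = (0.00, 0.00) ✓; VN at 7.600° ✓; |VN| = 43.10 ✓; ∠VNK = 48.70° ✓; |NK| = 37.70 ✓; ∠(NK, KP) = 90.00° ✓; |KP| = 13.40 ✗.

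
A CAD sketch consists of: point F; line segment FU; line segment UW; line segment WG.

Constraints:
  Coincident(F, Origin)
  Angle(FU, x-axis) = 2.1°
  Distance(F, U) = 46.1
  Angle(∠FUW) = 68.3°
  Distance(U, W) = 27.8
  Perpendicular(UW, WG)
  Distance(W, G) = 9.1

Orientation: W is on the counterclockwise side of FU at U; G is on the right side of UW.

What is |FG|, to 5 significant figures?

53.035

F is at the origin; FU runs at 2.1° with length 46.1, so U = 46.1·(cos 2.1°, sin 2.1°) = (46.069, 1.6893). ∠FUW = 68.3°, so UW runs at 2.1° + (180° − 68.3°) = 113.80° from the x-axis; with |UW| = 27.8, W = U + 27.8·(cos 113.80°, sin 113.80°) = (34.850, 27.125). The perpendicularity gives WG at right angles to UW; with |WG| = 9.1 on the right of UW, G = W + 9.1·(0.91496, 0.40355) = (43.177, 30.797). Then |FG| = |G − F| = 53.035.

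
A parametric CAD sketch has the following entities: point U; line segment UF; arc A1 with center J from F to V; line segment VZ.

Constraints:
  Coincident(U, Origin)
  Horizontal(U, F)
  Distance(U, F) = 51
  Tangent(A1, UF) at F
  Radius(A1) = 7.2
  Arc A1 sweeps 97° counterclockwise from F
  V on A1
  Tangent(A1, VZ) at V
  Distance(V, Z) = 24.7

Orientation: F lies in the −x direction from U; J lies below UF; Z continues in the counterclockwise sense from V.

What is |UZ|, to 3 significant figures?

64.0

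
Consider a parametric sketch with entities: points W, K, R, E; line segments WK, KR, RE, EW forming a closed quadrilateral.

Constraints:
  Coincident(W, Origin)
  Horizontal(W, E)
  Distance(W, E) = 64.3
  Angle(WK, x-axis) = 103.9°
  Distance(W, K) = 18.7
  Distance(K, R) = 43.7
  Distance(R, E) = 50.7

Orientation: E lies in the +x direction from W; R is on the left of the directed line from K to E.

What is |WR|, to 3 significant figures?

52.1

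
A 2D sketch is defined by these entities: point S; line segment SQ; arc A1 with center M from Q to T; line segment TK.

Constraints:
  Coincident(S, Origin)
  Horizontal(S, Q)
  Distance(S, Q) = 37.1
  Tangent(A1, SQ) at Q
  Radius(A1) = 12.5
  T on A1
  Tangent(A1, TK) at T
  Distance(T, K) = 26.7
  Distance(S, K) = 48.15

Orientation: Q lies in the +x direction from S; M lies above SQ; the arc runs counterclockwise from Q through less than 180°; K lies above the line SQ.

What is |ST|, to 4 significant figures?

50.59

Checks: ∠(MQ, QS) = 90.00° ✓; |MT| = 12.50 ✓; ∠(MT, TK) = 90.00° ✓; |TK| = 26.70 ✓; |SK| = 48.15 ✓.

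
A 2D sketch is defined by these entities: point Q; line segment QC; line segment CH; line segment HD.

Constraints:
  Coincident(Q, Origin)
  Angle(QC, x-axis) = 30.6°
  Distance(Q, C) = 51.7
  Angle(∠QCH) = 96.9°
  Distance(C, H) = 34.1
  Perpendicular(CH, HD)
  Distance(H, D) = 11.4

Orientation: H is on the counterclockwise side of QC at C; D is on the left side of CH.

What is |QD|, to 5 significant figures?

56.737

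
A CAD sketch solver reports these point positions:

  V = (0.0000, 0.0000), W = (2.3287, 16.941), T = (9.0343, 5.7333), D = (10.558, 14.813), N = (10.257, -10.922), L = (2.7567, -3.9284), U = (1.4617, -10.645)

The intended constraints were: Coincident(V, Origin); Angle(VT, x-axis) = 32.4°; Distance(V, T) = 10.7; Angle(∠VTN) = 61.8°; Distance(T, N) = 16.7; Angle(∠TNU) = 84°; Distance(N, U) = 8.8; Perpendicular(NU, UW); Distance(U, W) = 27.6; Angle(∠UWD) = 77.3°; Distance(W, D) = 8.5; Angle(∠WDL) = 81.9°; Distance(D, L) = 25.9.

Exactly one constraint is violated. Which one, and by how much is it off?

Distance(D, L) = 25.9 — off by 5.60.

V = (0.00, 0.00) ✓; VT at 32.40° ✓; |VT| = 10.70 ✓; ∠VTN = 61.80° ✓; |TN| = 16.70 ✓; ∠TNU = 84.00° ✓; |NU| = 8.800 ✓; ∠(NU, UW) = 90.00° ✓; |UW| = 27.60 ✓; ∠UWD = 77.30° ✓; |WD| = 8.500 ✓; ∠WDL = 81.90° ✓; |DL| = 20.30 ✗.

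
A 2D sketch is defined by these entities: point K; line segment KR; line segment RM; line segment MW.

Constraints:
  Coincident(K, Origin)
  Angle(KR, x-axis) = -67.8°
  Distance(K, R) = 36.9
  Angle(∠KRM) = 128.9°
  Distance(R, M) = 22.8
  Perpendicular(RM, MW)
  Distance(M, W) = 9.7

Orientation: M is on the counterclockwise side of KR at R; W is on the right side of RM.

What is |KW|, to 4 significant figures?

59.91

∠KRM = 128.9°, so RM runs at -67.8° + (180° − 128.9°) = -16.70° from the x-axis; with |RM| = 22.8, M = R + 22.8·(cos -16.70°, sin -16.70°) = (35.78, -40.72). The perpendicularity gives MW at right angles to RM; with |MW| = 9.7 on the right of RM, W = M + 9.7·(-0.2874, -0.9578) = (32.99, -50.01). Then |KW| = |W − K| = 59.91.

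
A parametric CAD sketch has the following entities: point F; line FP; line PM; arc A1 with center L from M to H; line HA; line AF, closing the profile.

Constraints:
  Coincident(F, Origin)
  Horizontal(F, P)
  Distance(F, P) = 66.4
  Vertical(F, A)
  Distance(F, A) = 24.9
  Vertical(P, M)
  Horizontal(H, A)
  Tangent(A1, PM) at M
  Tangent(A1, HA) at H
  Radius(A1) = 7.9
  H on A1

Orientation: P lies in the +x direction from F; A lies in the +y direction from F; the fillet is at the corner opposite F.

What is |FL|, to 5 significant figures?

60.920

F is at the origin; F and P share the same y with |FP| = 66.4 and P on the +x side, so P = (66.400, 0.0000). F and A share the same x with |FA| = 24.9 and A on the +y side, so A = (0.0000, 24.900). The virtual corner opposite F is at (66.400, 24.900). Since A1 is tangent to PM there, LM ⟂ PM and tangency of A1 to HA means the radius LH is perpendicular to HA, with radius 7.9, so the center L sits 7.9 in from both sides at L = (58.500, 17.000). Then |FL| = |L − F| = 60.920.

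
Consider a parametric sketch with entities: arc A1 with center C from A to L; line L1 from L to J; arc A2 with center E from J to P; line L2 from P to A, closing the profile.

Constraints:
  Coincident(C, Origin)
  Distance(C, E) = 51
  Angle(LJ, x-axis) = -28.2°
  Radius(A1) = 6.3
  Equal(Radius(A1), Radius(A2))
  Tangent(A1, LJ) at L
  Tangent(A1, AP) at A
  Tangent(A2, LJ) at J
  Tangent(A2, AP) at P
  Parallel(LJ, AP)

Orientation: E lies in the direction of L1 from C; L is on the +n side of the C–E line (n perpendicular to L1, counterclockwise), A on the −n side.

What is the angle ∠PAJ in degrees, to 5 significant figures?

13.878°

The slot axis is L1's direction at -28.2°, so u = (cos -28.2°, sin -28.2°) = (0.88130, -0.47255) and n = (−sin -28.2°, cos -28.2°) = (0.47255, 0.88130). C is at the origin and E lies 51.0 along u from C, so E = 51.0·u = (44.946, -24.100). Tangency of A1 to both parallel lines with radius 6.3 puts L and A at C ± 6.3·n: L = (2.9771, 5.5522), A = (-2.9771, -5.5522). Equal radii place J and P the same way about E: J = E + 6.3·n = (47.924, -18.548), P = E − 6.3·n = (41.969, -29.652). Then cos ∠PAJ = AP·AJ / (|AP||AJ|), giving 13.878°.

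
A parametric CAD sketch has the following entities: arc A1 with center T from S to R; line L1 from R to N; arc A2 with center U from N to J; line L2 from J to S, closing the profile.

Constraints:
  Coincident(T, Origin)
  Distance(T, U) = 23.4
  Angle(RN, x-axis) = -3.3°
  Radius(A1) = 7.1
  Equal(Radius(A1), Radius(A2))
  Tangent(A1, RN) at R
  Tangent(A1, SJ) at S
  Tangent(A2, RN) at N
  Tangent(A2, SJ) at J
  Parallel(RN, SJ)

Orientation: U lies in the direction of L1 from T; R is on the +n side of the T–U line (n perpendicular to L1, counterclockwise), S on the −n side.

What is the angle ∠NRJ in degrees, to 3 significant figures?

31.3°

Tangency of A1 to both parallel lines with radius 7.1 puts R and S at T ± 7.1·n: R = (0.409, 7.09), S = (-0.409, -7.09). Equal radii place N and J the same way about U: N = U + 7.1·n = (23.8, 5.74), J = U − 7.1·n = (23.0, -8.44). Then cos ∠NRJ = RN·RJ / (|RN||RJ|), giving 31.3°.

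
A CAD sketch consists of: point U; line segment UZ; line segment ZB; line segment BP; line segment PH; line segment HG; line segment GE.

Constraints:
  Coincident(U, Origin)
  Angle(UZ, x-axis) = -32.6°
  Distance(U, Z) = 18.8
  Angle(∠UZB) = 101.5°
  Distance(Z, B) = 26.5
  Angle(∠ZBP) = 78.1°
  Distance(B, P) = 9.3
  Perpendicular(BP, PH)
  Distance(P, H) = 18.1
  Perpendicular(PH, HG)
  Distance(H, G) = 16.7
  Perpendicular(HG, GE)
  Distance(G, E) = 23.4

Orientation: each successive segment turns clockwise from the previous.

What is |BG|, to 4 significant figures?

19.55

U is at the origin; UZ runs at -32.6° with length 18.8, so Z = (15.84, -10.13). ∠UZB = 101.5° gives ZB at -111.1° from the x-axis; with |ZB| = 26.5, B = (6.298, -34.85). ∠ZBP = 78.1° gives BP at 147.0° from the x-axis; with |BP| = 9.3, P = (-1.501, -29.79). BP ⟂ PH, so PH runs at 57.00°; with |PH| = 18.1, H = (8.357, -14.61). PH ⟂ HG, so HG runs at -33.00°; with |HG| = 16.7, G = (22.36, -23.70). Then |BG| = |G − B| = 19.55.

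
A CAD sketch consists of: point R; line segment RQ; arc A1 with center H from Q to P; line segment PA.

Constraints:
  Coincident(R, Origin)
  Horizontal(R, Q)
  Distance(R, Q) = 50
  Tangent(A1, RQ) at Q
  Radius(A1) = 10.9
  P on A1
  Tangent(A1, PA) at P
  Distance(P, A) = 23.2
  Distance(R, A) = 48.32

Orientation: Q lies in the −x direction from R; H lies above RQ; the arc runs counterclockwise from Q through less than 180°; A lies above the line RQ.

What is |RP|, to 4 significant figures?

40.31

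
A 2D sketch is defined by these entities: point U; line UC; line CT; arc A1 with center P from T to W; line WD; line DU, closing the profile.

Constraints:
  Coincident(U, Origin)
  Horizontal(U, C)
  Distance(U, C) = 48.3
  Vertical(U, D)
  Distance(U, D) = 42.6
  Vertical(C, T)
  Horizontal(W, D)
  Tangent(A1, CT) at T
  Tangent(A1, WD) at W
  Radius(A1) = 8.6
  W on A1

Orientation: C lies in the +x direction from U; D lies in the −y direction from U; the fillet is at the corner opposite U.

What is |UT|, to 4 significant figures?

59.07

U is at the origin; U and C share the same y with |UC| = 48.3 and C on the +x side, so C = (48.30, 0.000). U and D share the same x with |UD| = 42.6 and D on the −y side, so D = (0.000, -42.60). The virtual corner opposite U is at (48.30, -42.60). A1 meets CT tangentially, so PT is at right angles to CT and since A1 is tangent to WD there, PW ⟂ WD, with radius 8.6, so the center P sits 8.6 in from both sides at P = (39.70, -34.00). That places the tangent points at T = (48.30, -34.00) on CT and W = (39.70, -42.60) on WD. Then |UT| = |T − U| = 59.07.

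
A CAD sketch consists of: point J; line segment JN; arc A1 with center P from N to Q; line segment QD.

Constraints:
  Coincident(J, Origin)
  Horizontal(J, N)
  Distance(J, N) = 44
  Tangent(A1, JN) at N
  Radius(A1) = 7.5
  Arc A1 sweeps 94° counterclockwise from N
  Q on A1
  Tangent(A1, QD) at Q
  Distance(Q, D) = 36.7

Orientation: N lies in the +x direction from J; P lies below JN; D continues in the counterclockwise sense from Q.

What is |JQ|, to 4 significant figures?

37.39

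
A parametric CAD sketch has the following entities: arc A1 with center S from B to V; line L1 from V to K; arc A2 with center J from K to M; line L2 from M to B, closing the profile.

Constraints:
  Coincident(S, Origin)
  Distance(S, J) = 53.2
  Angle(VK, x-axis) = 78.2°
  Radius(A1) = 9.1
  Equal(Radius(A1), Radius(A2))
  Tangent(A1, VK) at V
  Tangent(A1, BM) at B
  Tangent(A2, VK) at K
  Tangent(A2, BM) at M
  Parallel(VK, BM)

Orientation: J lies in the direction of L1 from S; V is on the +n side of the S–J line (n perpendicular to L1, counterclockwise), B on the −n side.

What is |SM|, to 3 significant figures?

54.0

The slot axis is L1's direction at 78.2°, so u = (cos 78.2°, sin 78.2°) = (0.204, 0.979) and n = (−sin 78.2°, cos 78.2°) = (-0.979, 0.204). S is at the origin and J lies 53.2 along u from S, so J = 53.2·u = (10.9, 52.1). Tangency of A1 to both parallel lines with radius 9.1 puts V and B at S ± 9.1·n: V = (-8.91, 1.86), B = (8.91, -1.86). Equal radii place K and M the same way about J: K = J + 9.1·n = (1.97, 53.9), M = J − 9.1·n = (19.8, 50.2). Then |SM| = |M − S| = 54.0.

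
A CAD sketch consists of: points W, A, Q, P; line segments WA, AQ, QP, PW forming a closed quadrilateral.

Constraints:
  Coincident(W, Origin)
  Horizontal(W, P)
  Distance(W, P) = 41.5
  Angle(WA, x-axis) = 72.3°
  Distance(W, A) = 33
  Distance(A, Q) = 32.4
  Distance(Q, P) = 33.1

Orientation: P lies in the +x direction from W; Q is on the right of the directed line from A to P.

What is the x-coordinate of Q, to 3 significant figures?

8.41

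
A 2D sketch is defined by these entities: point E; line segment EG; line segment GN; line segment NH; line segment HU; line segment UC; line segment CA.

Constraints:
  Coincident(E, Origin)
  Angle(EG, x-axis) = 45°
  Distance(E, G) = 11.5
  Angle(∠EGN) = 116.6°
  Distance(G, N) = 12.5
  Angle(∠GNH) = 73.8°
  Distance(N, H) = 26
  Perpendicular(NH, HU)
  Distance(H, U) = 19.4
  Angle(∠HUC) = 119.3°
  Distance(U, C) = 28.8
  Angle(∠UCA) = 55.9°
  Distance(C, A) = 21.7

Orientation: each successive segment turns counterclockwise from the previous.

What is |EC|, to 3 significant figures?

23.9

E is at the origin; EG runs at 45.0° with length 11.5, so G = (8.13, 8.13). ∠EGN = 116.6° gives GN at 108° from the x-axis; with |GN| = 12.5, N = (4.19, 20.0). ∠GNH = 73.8° gives NH at -145° from the x-axis; with |NH| = 26.0, H = (-17.2, 5.23). The perpendicularity gives HU at right angles to NH, so HU runs at -55.4°; with |HU| = 19.4, U = (-6.20, -10.7). ∠HUC = 119.3° gives UC at 5.30° from the x-axis; with |UC| = 28.8, C = (22.5, -8.08). Then |EC| = |C − E| = 23.9.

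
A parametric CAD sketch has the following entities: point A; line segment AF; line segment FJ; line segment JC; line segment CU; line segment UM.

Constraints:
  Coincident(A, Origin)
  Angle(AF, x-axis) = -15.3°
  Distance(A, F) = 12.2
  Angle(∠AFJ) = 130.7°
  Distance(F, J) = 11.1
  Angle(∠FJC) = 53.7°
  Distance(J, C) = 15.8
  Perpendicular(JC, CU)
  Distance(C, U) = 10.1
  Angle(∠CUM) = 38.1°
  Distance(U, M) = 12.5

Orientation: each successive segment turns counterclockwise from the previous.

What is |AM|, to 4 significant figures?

14.35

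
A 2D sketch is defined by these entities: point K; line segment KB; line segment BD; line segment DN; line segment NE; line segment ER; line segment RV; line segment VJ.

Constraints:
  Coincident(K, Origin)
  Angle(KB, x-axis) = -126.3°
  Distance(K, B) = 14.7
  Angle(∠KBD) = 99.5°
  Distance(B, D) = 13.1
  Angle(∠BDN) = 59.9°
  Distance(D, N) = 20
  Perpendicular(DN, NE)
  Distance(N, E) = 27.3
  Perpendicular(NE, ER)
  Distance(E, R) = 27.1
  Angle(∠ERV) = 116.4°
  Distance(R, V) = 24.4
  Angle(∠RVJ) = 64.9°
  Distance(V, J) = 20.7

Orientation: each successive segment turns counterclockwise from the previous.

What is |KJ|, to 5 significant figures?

17.624

K is at the origin; KB runs at -126.3° with length 14.7, so B = (-8.7026, -11.847). ∠KBD = 99.5° gives BD at -45.800° from the x-axis; with |BD| = 13.1, D = (0.43027, -21.239). ∠BDN = 59.9° gives DN at 74.300° from the x-axis; with |DN| = 20.0, N = (5.8423, -1.9848). DN is perpendicular to NE, so NE runs at 164.30°; with |NE| = 27.3, E = (-20.439, 5.4026). NE is perpendicular to ER, so ER runs at -105.70°; with |ER| = 27.1, R = (-27.772, -20.686). ∠ERV = 116.4° gives RV at -42.100° from the x-axis; with |RV| = 24.4, V = (-9.6683, -37.045). ∠RVJ = 64.9° gives VJ at 73.000° from the x-axis; with |VJ| = 20.7, J = (-3.6162, -17.249). Then |KJ| = |J − K| = 17.624.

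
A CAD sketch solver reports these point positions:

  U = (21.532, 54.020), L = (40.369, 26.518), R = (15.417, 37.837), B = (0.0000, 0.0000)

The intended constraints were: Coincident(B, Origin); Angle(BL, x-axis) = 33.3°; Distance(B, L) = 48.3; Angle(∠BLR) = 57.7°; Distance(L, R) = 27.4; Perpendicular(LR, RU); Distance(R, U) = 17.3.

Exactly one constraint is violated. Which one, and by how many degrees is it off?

Perpendicular(LR, RU) — off by 3.70°.

B = (0.00, 0.00) ✓; BL at 33.30° ✓; |BL| = 48.30 ✓; ∠BLR = 57.70° ✓; |LR| = 27.40 ✓; ∠(LR, RU) = 86.30° ✗; |RU| = 17.30 ✓.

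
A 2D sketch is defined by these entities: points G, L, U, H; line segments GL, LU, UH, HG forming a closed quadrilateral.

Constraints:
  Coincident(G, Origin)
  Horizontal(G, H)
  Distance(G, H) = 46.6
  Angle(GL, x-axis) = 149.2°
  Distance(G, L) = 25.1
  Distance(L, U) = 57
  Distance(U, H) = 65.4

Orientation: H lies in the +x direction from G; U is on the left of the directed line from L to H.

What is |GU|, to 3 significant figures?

58.8

G is at the origin; GH is horizontal with |GH| = 46.6 and H in +x, so H = (46.6, 0). GL runs at 149.2° with |GL| = 25.1, so L = (-21.6, 12.9). U is determined by |LU| = 57.0 and |UH| = 65.4 together: it lies at the intersection of circle(L, 57.0) and circle(H, 65.4). With |LH| = 69.4, the foot of the radical line on LH is 27.3 from L and the perpendicular offset is √(57.0² − 27.3²) = 50.1. Taking the left-of-LH solution: U = (14.5, 57.0).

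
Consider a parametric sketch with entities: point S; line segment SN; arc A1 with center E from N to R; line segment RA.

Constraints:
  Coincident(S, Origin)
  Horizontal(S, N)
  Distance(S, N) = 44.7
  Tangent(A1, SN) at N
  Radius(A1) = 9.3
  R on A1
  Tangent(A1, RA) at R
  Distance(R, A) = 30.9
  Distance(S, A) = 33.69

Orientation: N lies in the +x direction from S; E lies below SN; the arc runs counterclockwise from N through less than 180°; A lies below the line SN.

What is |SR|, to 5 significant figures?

37.499

S is at the origin; SN is horizontal with |SN| = 44.7 and N on the +x side, so N = (44.700, 0.0000). A1 meets SN tangentially, so EN is at right angles to SN, so E = N + (0, -9.3) = (44.700, -9.3000). Since ER ⟂ RA (tangency), |EA| = √(9.3² + 30.9²) = 32.269 regardless of where R sits on A1. So A lies on both circle(S, 33.69) and circle(E, 32.269); the below-SN intersection is A = (18.509, -28.150). R is the foot of the tangent from A: R = (37.322, -3.6377).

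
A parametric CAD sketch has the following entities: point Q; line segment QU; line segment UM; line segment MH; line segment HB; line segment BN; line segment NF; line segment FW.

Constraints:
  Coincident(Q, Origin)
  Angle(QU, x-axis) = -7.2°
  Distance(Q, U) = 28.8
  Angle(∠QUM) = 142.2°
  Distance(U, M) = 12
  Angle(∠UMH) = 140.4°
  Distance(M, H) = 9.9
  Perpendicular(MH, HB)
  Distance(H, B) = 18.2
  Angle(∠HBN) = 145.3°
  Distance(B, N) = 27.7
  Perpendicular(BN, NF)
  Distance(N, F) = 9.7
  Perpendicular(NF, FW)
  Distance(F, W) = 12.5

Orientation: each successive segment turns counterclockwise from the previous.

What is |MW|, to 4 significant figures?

26.06

Q is at the origin; QU runs at -7.2° with length 28.8, so U = (28.57, -3.610). ∠QUM = 142.2° gives UM at 30.60° from the x-axis; with |UM| = 12.0, M = (38.90, 2.499). ∠UMH = 140.4° gives MH at 70.20° from the x-axis; with |MH| = 9.9, H = (42.26, 11.81). MH is perpendicular to HB, so HB runs at 160.2°; with |HB| = 18.2, B = (25.13, 17.98). ∠HBN = 145.3° gives BN at -165.1° from the x-axis; with |BN| = 27.7, N = (-1.637, 10.86). BN ⟂ NF, so NF runs at -75.10°; with |NF| = 9.7, F = (0.8569, 1.482). NF ⟂ FW, so FW runs at 14.90°; with |FW| = 12.5, W = (12.94, 4.696). Then |MW| = |W − M| = 26.06.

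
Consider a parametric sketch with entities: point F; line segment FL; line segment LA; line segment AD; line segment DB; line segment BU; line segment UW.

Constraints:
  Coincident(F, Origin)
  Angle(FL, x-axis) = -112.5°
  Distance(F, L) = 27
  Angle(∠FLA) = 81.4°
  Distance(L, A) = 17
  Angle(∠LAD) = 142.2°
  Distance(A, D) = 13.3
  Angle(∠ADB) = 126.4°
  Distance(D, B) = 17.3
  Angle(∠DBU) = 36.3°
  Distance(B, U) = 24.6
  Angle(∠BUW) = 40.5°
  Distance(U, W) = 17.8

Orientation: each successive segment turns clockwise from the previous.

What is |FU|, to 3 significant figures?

23.2

F is at the origin; FL runs at -112.5° with length 27.0, so L = (-10.3, -24.9). ∠FLA = 81.4° gives LA at 149° from the x-axis; with |LA| = 17.0, A = (-24.9, -16.2). ∠LAD = 142.2° gives AD at 111° from the x-axis; with |AD| = 13.3, D = (-29.7, -3.76). ∠ADB = 126.4° gives DB at 57.5° from the x-axis; with |DB| = 17.3, B = (-20.4, 10.8). ∠DBU = 36.3° gives BU at -86.2° from the x-axis; with |BU| = 24.6, U = (-18.8, -13.7). Then |FU| = |U − F| = 23.2.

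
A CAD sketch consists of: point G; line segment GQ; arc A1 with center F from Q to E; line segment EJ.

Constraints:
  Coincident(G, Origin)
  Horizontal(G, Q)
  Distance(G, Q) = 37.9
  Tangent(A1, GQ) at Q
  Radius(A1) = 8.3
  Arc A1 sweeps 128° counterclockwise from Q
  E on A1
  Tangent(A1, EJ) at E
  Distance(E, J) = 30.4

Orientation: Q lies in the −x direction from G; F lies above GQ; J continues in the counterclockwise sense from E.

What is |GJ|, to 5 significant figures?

62.480

On A1, Q sits at bearing -90° from F; a 128° counterclockwise sweep puts E at bearing 38°, so E = F + 8.3·(cos 38°, sin 38°) = (-31.360, 13.410). Since A1 is tangent to EJ there, FE ⟂ EJ, so EJ runs along (−sin 38°, cos 38°); with |EJ| = 30.4, J = (-50.076, 37.366). Then |GJ| = |J − G| = 62.480.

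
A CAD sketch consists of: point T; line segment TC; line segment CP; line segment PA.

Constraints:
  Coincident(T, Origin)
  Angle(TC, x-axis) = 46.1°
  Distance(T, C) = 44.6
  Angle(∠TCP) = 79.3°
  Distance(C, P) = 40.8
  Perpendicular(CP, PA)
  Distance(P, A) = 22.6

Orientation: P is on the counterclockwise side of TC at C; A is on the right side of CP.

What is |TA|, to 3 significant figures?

74.0

∠TCP = 79.3°, so CP runs at 46.1° + (180° − 79.3°) = 147° from the x-axis; with |CP| = 40.8, P = C + 40.8·(cos 147°, sin 147°) = (-3.21, 54.5). CP is perpendicular to PA; with |PA| = 22.6 on the right of CP, A = P + 22.6·(0.548, 0.837) = (9.16, 73.4). Then |TA| = |A − T| = 74.0.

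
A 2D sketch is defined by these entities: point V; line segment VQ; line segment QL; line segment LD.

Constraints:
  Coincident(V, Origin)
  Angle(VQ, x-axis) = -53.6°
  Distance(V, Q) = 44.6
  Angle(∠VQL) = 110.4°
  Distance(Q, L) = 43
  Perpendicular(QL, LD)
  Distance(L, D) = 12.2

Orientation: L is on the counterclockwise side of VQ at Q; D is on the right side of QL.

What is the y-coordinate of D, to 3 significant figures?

-35.8

V is at the origin; VQ runs at -53.6° with length 44.6, so Q = 44.6·(cos -53.6°, sin -53.6°) = (26.5, -35.9). ∠VQL = 110.4°, so QL runs at -53.6° + (180° − 110.4°) = 16.0° from the x-axis; with |QL| = 43.0, L = Q + 43.0·(cos 16.0°, sin 16.0°) = (67.8, -24.0). The perpendicularity gives LD at right angles to QL; with |LD| = 12.2 on the right of QL, D = L + 12.2·(0.276, -0.961) = (71.2, -35.8). So D.y = -35.8.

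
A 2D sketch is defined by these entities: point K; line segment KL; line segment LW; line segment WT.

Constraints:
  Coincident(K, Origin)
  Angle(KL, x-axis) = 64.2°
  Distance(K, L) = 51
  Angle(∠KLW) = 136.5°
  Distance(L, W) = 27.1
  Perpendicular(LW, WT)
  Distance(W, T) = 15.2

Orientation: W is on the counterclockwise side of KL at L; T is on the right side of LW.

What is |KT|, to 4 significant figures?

81.48

K is at the origin; KL runs at 64.2° with length 51.0, so L = 51.0·(cos 64.2°, sin 64.2°) = (22.20, 45.92). ∠KLW = 136.5°, so LW runs at 64.2° + (180° − 136.5°) = 107.7° from the x-axis; with |LW| = 27.1, W = L + 27.1·(cos 107.7°, sin 107.7°) = (13.96, 71.73). LW ⟂ WT; with |WT| = 15.2 on the right of LW, T = W + 15.2·(0.9527, 0.3040) = (28.44, 76.35). Then |KT| = |T − K| = 81.48.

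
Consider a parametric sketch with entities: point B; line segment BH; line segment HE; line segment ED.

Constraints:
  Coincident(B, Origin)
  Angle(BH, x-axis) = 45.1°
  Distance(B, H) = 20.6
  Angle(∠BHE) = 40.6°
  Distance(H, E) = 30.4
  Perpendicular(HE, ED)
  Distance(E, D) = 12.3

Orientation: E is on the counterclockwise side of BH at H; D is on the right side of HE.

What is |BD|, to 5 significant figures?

29.642

∠BHE = 40.6°, so HE runs at 45.1° + (180° − 40.6°) = 184.50° from the x-axis; with |HE| = 30.4, E = H + 30.4·(cos 184.50°, sin 184.50°) = (-15.765, 12.207). HE is perpendicular to ED; with |ED| = 12.3 on the right of HE, D = E + 12.3·(-0.078459, 0.99692) = (-16.730, 24.469). Then |BD| = |D − B| = 29.642.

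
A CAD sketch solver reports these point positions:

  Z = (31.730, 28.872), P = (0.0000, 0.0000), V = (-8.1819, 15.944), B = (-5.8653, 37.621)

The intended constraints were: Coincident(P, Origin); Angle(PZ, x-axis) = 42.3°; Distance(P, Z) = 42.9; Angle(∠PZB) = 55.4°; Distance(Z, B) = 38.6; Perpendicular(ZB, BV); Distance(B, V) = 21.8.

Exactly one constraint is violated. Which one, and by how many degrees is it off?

Perpendicular(ZB, BV) — off by 7.00°.

P = (0.00, 0.00) ✓; PZ at 42.30° ✓; |PZ| = 42.90 ✓; ∠PZB = 55.40° ✓; |ZB| = 38.60 ✓; ∠(ZB, BV) = 97.00° ✗; |BV| = 21.80 ✓.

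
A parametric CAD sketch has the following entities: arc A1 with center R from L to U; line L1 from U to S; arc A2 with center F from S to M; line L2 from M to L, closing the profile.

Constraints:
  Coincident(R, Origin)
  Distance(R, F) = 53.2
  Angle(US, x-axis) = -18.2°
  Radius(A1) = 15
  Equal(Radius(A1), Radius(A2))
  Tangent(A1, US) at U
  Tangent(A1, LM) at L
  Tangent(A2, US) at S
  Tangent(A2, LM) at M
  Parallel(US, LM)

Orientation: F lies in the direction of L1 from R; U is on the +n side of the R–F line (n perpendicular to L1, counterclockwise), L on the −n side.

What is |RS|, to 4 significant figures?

55.27

The slot axis is L1's direction at -18.2°, so u = (cos -18.2°, sin -18.2°) = (0.9500, -0.3123) and n = (−sin -18.2°, cos -18.2°) = (0.3123, 0.9500). R is at the origin and F lies 53.2 along u from R, so F = 53.2·u = (50.54, -16.62). Tangency of A1 to both parallel lines with radius 15.0 puts U and L at R ± 15.0·n: U = (4.685, 14.25), L = (-4.685, -14.25). Equal radii place S and M the same way about F: S = F + 15.0·n = (55.22, -2.367), M = F − 15.0·n = (45.85, -30.87). Then |RS| = |S − R| = 55.27.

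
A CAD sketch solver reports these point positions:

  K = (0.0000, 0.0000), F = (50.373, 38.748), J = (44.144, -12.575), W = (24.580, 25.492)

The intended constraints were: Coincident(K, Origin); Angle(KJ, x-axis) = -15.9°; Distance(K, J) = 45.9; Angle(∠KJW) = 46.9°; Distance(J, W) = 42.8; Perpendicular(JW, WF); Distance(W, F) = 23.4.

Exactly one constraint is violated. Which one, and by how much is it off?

Distance(W, F) = 23.4 — off by 5.60.

K = (0.00, 0.00) ✓; KJ at -15.90° ✓; |KJ| = 45.90 ✓; ∠KJW = 46.90° ✓; |JW| = 42.80 ✓; ∠(JW, WF) = 90.00° ✓; |WF| = 29.00 ✗.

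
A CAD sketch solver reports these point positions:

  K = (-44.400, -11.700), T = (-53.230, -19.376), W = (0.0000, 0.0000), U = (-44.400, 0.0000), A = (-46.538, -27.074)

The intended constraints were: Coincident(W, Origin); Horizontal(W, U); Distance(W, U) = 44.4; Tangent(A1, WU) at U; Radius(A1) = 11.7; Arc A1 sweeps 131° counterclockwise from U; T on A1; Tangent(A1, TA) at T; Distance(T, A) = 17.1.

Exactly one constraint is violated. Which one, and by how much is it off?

Distance(T, A) = 17.1 — off by 6.90.

W = (0.00, 0.00) ✓; W.y = 0.00, U.y = 0.00 ✓; |WU| = 44.40 ✓; ∠(KU, UW) = 90.00° ✓; |KU| = 11.70 ✓; bearing(K→T) − bearing(K→U) = 131.0° ✓; |KT| = 11.70 ✓; ∠(KT, TA) = 90.00° ✓; |TA| = 10.20 ✗.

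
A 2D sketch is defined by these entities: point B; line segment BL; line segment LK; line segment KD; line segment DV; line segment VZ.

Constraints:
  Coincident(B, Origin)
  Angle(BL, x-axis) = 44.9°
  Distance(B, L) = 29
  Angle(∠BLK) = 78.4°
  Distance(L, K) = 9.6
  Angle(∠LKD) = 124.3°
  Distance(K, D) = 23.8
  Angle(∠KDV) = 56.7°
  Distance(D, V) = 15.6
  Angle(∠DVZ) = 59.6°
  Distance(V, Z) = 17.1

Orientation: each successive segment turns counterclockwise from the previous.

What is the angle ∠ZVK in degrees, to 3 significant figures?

23.1°

B is at the origin; BL runs at 44.9° with length 29.0, so L = (20.5, 20.5). ∠BLK = 78.4° gives LK at 146° from the x-axis; with |LK| = 9.6, K = (12.5, 25.8). ∠LKD = 124.3° gives KD at -158° from the x-axis; with |KD| = 23.8, D = (-9.50, 16.8). ∠KDV = 56.7° gives DV at -34.5° from the x-axis; with |DV| = 15.6, V = (3.36, 7.94). ∠DVZ = 59.6° gives VZ at 85.9° from the x-axis; with |VZ| = 17.1, Z = (4.58, 25.0). Then cos ∠ZVK = VZ·VK / (|VZ||VK|), giving 23.1°.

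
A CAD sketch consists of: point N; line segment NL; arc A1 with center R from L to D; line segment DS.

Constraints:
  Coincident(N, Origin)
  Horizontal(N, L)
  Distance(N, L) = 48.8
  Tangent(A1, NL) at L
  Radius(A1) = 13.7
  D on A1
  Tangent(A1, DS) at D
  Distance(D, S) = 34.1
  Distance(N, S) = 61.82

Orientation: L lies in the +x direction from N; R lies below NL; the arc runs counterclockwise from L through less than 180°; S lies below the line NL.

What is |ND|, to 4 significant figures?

38.14

Checks: |NL| = 48.80 ✓; |RD| = 13.70 ✓; ∠(RD, DS) = 90.00° ✓; |DS| = 34.10 ✓; |NS| = 61.82 ✓.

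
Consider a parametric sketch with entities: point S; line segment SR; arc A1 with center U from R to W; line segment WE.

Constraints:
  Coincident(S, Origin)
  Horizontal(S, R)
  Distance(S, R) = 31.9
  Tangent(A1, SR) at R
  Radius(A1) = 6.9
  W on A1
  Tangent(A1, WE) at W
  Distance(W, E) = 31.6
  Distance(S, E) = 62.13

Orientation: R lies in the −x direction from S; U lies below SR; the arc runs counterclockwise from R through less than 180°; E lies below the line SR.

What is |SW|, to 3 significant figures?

37.9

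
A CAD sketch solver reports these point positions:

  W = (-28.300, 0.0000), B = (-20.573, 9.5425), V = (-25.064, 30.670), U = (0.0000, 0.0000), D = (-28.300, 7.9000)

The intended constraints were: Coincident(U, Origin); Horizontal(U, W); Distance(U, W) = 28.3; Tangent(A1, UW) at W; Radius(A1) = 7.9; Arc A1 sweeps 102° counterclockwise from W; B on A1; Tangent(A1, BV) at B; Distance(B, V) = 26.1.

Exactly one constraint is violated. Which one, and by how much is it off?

Distance(B, V) = 26.1 — off by 4.50.

U = (0.00, 0.00) ✓; U.y = 0.00, W.y = 0.00 ✓; |UW| = 28.30 ✓; ∠(DW, WU) = 90.00° ✓; |DW| = 7.900 ✓; bearing(D→B) − bearing(D→W) = 102.0° ✓; |DB| = 7.900 ✓; ∠(DB, BV) = 90.00° ✓; |BV| = 21.60 ✗.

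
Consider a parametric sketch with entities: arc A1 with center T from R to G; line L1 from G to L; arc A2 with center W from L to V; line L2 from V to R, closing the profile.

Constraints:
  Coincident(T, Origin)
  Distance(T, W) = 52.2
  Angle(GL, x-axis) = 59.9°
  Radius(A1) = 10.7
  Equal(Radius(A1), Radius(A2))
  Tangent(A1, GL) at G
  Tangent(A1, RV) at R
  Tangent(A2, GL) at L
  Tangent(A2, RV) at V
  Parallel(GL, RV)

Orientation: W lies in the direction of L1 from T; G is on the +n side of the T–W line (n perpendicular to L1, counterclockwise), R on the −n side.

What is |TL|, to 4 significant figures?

53.29

The slot axis is L1's direction at 59.9°, so u = (cos 59.9°, sin 59.9°) = (0.5015, 0.8652) and n = (−sin 59.9°, cos 59.9°) = (-0.8652, 0.5015). T is at the origin and W lies 52.2 along u from T, so W = 52.2·u = (26.18, 45.16). Tangency of A1 to both parallel lines with radius 10.7 puts G and R at T ± 10.7·n: G = (-9.257, 5.366), R = (9.257, -5.366). Equal radii place L and V the same way about W: L = W + 10.7·n = (16.92, 50.53), V = W − 10.7·n = (35.44, 39.79). Then |TL| = |L − T| = 53.29.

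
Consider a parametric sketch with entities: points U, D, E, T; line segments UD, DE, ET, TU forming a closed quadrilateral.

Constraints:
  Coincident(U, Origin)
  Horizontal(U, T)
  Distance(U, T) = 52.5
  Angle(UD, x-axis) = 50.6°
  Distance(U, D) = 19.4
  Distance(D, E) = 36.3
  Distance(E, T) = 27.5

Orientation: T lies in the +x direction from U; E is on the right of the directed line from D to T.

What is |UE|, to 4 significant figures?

34.62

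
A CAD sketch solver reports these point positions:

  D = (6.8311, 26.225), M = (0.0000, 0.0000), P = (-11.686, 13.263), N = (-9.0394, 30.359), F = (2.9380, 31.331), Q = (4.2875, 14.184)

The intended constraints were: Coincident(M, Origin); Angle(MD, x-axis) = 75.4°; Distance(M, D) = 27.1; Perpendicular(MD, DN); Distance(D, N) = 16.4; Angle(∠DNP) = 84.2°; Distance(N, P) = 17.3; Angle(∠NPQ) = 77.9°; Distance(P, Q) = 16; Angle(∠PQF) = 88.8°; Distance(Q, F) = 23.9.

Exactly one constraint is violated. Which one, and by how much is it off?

Distance(Q, F) = 23.9 — off by 6.70.

M = (0.00, 0.00) ✓; MD at 75.40° ✓; |MD| = 27.10 ✓; ∠(MD, DN) = 90.00° ✓; |DN| = 16.40 ✓; ∠DNP = 84.20° ✓; |NP| = 17.30 ✓; ∠NPQ = 77.90° ✓; |PQ| = 16.00 ✓; ∠PQF = 88.80° ✓; |QF| = 17.20 ✗.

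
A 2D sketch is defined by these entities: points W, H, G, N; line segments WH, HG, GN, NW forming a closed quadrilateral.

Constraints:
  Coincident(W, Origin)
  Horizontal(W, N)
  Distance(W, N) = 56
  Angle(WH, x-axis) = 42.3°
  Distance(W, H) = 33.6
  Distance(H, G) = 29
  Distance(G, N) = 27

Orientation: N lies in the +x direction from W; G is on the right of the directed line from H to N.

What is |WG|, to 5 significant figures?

30.269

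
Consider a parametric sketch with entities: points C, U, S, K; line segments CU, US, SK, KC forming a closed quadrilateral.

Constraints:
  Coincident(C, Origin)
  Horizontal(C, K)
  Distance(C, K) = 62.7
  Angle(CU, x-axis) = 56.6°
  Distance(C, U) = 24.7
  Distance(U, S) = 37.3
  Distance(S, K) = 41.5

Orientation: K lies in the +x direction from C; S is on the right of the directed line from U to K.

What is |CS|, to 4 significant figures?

28.46

Checks: |US| = 37.30 ✓; |SK| = 41.50 ✓.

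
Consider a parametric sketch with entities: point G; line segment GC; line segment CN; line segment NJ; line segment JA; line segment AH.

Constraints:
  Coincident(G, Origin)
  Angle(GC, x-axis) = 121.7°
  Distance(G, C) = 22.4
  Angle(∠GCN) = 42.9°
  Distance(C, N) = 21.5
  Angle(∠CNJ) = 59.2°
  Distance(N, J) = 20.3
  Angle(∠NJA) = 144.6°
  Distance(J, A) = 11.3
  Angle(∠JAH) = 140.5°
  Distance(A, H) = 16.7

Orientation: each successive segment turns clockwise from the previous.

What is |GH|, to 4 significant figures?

31.80

G is at the origin; GC runs at 121.7° with length 22.4, so C = (-11.77, 19.06). ∠GCN = 42.9° gives CN at -15.40° from the x-axis; with |CN| = 21.5, N = (8.957, 13.35). ∠CNJ = 59.2° gives NJ at -136.2° from the x-axis; with |NJ| = 20.3, J = (-5.694, -0.7018). ∠NJA = 144.6° gives JA at -171.6° from the x-axis; with |JA| = 11.3, A = (-16.87, -2.353). ∠JAH = 140.5° gives AH at 148.9° from the x-axis; with |AH| = 16.7, H = (-31.17, 6.274). Then |GH| = |H − G| = 31.80.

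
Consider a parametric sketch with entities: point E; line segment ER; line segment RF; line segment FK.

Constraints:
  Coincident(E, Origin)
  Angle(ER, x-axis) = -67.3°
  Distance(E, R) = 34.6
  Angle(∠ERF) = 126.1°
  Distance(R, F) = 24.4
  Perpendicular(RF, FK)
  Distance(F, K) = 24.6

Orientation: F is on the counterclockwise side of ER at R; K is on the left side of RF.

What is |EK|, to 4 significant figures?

44.91

∠ERF = 126.1°, so RF runs at -67.3° + (180° − 126.1°) = -13.40° from the x-axis; with |RF| = 24.4, F = R + 24.4·(cos -13.40°, sin -13.40°) = (37.09, -37.57). The perpendicularity gives FK at right angles to RF; with |FK| = 24.6 on the left of RF, K = F + 24.6·(0.2317, 0.9728) = (42.79, -13.64). Then |EK| = |K − E| = 44.91.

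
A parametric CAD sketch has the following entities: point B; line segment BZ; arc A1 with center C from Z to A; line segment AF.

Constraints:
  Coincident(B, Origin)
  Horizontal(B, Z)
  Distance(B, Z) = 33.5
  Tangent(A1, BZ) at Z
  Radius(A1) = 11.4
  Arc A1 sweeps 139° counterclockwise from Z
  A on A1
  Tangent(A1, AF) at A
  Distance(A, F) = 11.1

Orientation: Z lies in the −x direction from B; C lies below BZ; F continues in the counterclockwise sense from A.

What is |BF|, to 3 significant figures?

42.5

B is at the origin; BZ is horizontal with |BZ| = 33.5 and Z on the −x side, so Z = (-33.5, 0.00). Tangency of A1 to BZ means the radius CZ is perpendicular to BZ, so C = Z + (0, -11.4) = (-33.5, -11.4). On A1, Z sits at bearing 90° from C; a 139° counterclockwise sweep puts A at bearing 229°, so A = C + 11.4·(cos 229°, sin 229°) = (-41.0, -20.0). A1 meets AF tangentially, so CA is at right angles to AF, so AF runs along (−sin 229°, cos 229°); with |AF| = 11.1, F = (-32.6, -27.3). Then |BF| = |F − B| = 42.5.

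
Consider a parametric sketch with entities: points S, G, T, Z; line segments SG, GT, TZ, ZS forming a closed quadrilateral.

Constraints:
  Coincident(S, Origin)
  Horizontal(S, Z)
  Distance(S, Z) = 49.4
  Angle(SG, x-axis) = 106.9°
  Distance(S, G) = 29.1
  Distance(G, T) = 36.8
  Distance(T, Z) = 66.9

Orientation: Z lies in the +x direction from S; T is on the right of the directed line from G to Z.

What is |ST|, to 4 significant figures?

18.79

Checks: |GT| = 36.80 ✓; |TZ| = 66.90 ✓.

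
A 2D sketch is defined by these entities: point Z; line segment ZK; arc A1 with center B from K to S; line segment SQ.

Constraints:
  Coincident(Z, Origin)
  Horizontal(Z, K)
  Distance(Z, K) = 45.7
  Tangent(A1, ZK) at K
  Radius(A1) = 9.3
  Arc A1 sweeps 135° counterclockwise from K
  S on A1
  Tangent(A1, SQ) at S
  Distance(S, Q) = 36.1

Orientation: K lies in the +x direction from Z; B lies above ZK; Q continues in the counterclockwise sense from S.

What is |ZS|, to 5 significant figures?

54.634

Z is at the origin; Z and K share the same y with |ZK| = 45.7 and K on the +x side, so K = (45.700, 0.0000). Since A1 is tangent to ZK there, BK ⟂ ZK, so B = K + (0, 9.3) = (45.700, 9.3000). On A1, K sits at bearing -90° from B; a 135° counterclockwise sweep puts S at bearing 45°, so S = B + 9.3·(cos 45°, sin 45°) = (52.276, 15.876). Then |ZS| = |S − Z| = 54.634.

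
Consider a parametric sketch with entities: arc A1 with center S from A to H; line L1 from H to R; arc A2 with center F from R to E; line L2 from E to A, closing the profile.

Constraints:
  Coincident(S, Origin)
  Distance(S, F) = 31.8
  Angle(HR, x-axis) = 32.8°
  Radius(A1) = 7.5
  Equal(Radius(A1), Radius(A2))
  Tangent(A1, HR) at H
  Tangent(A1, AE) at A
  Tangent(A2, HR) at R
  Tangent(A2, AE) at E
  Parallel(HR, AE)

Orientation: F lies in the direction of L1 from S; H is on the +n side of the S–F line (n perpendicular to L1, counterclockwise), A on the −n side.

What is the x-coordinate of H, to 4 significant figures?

-4.063

The slot axis is L1's direction at 32.8°, so u = (cos 32.8°, sin 32.8°) = (0.8406, 0.5417) and n = (−sin 32.8°, cos 32.8°) = (-0.5417, 0.8406). S is at the origin and F lies 31.8 along u from S, so F = 31.8·u = (26.73, 17.23). Tangency of A1 to both parallel lines with radius 7.5 puts H and A at S ± 7.5·n: H = (-4.063, 6.304), A = (4.063, -6.304). So H.x = -4.063.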